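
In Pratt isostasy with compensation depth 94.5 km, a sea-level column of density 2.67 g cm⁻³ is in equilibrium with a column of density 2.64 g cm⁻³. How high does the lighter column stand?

1.07 km

ρ_ref D = ρ (D + h) → h = D (ρ_ref − ρ)/ρ.
h = 94.5 km × (2.67 − 2.64)/2.64 = 1.07 km.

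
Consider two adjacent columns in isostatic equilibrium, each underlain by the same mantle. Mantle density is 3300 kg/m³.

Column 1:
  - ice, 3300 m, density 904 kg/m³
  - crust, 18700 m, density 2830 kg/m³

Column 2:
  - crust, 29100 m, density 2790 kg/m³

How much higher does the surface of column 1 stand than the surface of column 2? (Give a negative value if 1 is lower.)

562 m

For any compensation level in the mantle, the mantle terms cancel and isostasy reduces to e = (Σt_1 − Σt_2) − (Σ(ρt)_1 − Σ(ρt)_2) / ρ_m.
Σt_1 = 22000 m; Σt_2 = 29100 m; Σ(ρt)_1 = 55904200; Σ(ρt)_2 = 81189000 (in m·kg/m³).
e = (22000 − 29100) − (55904200 − 81189000) / 3300 = 562 m.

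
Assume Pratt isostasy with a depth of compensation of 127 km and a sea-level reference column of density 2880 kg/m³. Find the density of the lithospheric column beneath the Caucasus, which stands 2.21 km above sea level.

2830 kg/m³

Pratt balance: ρ_ref D = ρ (D + h).
ρ = ρ_ref D/(D + h) = 2880 × 127 km/(127 km + 2.21 km) = 2830 kg/m³.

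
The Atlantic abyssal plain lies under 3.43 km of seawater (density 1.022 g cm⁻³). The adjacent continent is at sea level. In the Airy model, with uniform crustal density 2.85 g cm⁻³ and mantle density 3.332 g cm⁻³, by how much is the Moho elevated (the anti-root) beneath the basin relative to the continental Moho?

13 km

For local isostatic compensation: replacing crust with seawater at the top is compensated by replacing crust with mantle at the base: d (ρ_c − ρ_w) = a (ρ_m − ρ_c).
a = d (ρ_c − ρ_w)/(ρ_m − ρ_c) = 3.43 km × 1.828/0.482 = 13 km.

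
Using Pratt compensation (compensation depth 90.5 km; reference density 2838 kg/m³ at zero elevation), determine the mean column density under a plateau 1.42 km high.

2790 kg/m³

Pratt balance: ρ_ref D = ρ (D + h).
ρ = ρ_ref D/(D + h) = 2838 × 90.5 km/(90.5 km + 1.42 km) = 2790 kg/m³.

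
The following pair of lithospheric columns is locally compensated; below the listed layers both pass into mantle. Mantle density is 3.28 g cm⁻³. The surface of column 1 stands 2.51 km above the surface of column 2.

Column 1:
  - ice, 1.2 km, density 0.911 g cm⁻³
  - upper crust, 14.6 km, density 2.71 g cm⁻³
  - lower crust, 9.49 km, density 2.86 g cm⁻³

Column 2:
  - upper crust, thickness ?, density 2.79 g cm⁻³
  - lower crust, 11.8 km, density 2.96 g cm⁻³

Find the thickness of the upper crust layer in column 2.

Take the compensation level at the base of the deeper column (depth z_c below the surface of column 1) and equate Σ ρ_i t_i down to z_c; mantle fills any gap and the z_c terms cancel.
Column 1: 1.2×0.911 + 14.6×2.71 + 9.49×2.86 + (z_c − 25.29)×3.28
Column 2: 2.51×0 + x×2.79 + 11.8×2.96 + (z_c − 2.51 − 11.8 − x)×3.28
The z_c×3.28 term appears on both sides and cancels. Collect the known terms of each column as K = Σ(ρt)_known − 3.28 × (depth of known layers): K_1 = 67.8006 − 3.28×25.29 = −15.1506; K_2 = 34.928 − 3.28×(2.51 + 11.8) = −12.0088.
Balance: K_1 = K_2 − x×(3.28 − 2.79), so x = (K_2 − K_1)/(3.28 − 2.79) = 3.1418/0.49 = 6.41 km.

6.41 km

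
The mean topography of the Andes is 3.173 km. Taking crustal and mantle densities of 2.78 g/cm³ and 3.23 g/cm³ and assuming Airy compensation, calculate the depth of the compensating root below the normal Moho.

19.6 km

Isostatic balance requires: the weight of the topography is balanced by the buoyancy of the root, ρ_c h = (ρ_m − ρ_c) r.
r = h · ρ_c / (ρ_m − ρ_c) = 3.173 km × 2.78 / (3.23 − 2.78) = 19.6 km.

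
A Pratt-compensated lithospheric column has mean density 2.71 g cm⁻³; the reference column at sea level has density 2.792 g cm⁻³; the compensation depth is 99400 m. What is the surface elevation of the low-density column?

3010 m

ρ_ref D = ρ (D + h) → h = D (ρ_ref − ρ)/ρ.
h = 99400 m × (2.792 − 2.71)/2.71 = 3010 m.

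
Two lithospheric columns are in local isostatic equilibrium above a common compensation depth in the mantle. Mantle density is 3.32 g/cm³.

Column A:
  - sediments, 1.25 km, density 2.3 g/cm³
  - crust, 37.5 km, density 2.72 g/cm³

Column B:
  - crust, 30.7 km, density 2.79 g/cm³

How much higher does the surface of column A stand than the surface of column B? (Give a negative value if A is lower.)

For any compensation level in the mantle, the mantle terms cancel and isostasy reduces to e = (Σt_A − Σt_B) − (Σ(ρt)_A − Σ(ρt)_B) / ρ_m.
Σt_A = 38.75 km; Σt_B = 30.7 km; Σ(ρt)_A = 104.875; Σ(ρt)_B = 85.653 (in km·g/cm³).
e = (38.75 − 30.7) − (104.875 − 85.653) / 3.32 = 2.26 km.

2.26 km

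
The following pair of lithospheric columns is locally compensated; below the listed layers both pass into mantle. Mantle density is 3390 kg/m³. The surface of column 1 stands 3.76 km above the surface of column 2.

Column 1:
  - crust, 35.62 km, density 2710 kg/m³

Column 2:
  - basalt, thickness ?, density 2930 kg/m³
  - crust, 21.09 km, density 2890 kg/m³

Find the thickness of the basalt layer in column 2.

Take the compensation level at the base of the deeper column (depth z_c below the surface of column 1) and equate Σ ρ_i t_i down to z_c; mantle fills any gap and the z_c terms cancel.
Column 1: 35.62×2710 + (z_c − 35.62)×3390
Column 2: 3.76×0 + x×2930 + 21.09×2890 + (z_c − 3.76 − 21.09 − x)×3390
The z_c×3390 term appears on both sides and cancels. Collect the known terms of each column as K = Σ(ρt)_known − 3390 × (depth of known layers): K_1 = 96530.2 − 3390×35.62 = −24221.6; K_2 = 60950.1 − 3390×(3.76 + 21.09) = −23291.4.
Balance: K_1 = K_2 − x×(3390 − 2930), so x = (K_2 − K_1)/(3390 − 2930) = 930.2/460 = 2.02 km.

2.02 km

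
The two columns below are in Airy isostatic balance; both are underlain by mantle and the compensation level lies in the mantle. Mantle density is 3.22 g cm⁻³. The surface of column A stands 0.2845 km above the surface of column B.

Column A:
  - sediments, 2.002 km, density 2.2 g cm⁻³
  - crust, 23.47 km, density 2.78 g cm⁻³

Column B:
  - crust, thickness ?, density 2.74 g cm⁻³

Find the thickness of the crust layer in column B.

23.9 km

Take the compensation level at the base of the deeper column (depth z_c below the surface of column A) and equate Σ ρ_i t_i down to z_c; mantle fills any gap and the z_c terms cancel.
Column A: 2.002×2.2 + 23.47×2.78 + (z_c − 25.472)×3.22
Column B: 0.2845×0 + x×2.74 + (z_c − 0.2845 − 0 − x)×3.22
The z_c×3.22 term appears on both sides and cancels. Collect the known terms of each column as K = Σ(ρt)_known − 3.22 × (depth of known layers): K_A = 69.651 − 3.22×25.472 = −12.36884; K_B = 0 − 3.22×(0.2845 + 0) = −0.91609.
Balance: K_A = K_B − x×(3.22 − 2.74), so x = (K_B − K_A)/(3.22 − 2.74) = 11.4527/0.48 = 23.9 km.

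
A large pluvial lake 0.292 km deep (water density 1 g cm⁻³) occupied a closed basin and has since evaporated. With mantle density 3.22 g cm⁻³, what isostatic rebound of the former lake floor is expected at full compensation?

0.0907 km

u = d ρ_w/ρ_m = 0.292 km × 1/3.22 = 0.0907 km.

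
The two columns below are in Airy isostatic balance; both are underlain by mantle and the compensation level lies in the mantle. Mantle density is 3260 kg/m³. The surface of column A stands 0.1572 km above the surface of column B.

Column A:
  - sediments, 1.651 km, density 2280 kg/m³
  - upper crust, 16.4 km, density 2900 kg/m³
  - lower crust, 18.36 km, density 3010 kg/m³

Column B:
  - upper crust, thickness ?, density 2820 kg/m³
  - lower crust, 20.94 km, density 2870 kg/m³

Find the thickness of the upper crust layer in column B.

Take the compensation level at the base of the deeper column (depth z_c below the surface of column A) and equate Σ ρ_i t_i down to z_c; mantle fills any gap and the z_c terms cancel.
Column A: 1.651×2280 + 16.4×2900 + 18.36×3010 + (z_c − 36.411)×3260
Column B: 0.1572×0 + x×2820 + 20.94×2870 + (z_c − 0.1572 − 20.94 − x)×3260
The z_c×3260 term appears on both sides and cancels. Collect the known terms of each column as K = Σ(ρt)_known − 3260 × (depth of known layers): K_A = 106587.88 − 3260×36.411 = −12111.98; K_B = 60097.8 − 3260×(0.1572 + 20.94) = −8679.072.
Balance: K_A = K_B − x×(3260 − 2820), so x = (K_B − K_A)/(3260 − 2820) = 3432.91/440 = 7.8 km.

7.8 km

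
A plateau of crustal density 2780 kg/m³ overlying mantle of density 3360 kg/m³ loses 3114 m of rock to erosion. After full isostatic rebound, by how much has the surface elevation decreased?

538 m

Rebound u = e ρ_c/ρ_m = 3114 m × 2780/3360 = 2576 m.
Net surface drop = e − u = 3114 m − 2576 m = e (ρ_m − ρ_c)/ρ_m = 538 m.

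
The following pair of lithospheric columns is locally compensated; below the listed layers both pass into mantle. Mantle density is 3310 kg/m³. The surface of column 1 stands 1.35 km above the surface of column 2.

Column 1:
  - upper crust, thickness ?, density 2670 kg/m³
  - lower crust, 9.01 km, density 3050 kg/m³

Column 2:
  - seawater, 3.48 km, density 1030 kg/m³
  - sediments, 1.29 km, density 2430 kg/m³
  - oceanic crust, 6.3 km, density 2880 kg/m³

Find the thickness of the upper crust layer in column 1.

Take the compensation level at the base of the deeper column (depth z_c below the surface of column 1) and equate Σ ρ_i t_i down to z_c; mantle fills any gap and the z_c terms cancel.
Column 1: x×2670 + 9.01×3050 + (z_c − 9.01 − x)×3310
Column 2: 1.35×0 + 3.48×1030 + 1.29×2430 + 6.3×2880 + (z_c − 1.35 − 11.07)×3310
The z_c×3310 term appears on both sides and cancels. Collect the known terms of each column as K = Σ(ρt)_known − 3310 × (depth of known layers): K_1 = 27480.5 − 3310×9.01 = −2342.6; K_2 = 24863.1 − 3310×(1.35 + 11.07) = −16247.1.
Balance: K_1 − x×(3310 − 2670) = K_2, so x = (K_1 − K_2)/(3310 − 2670) = 13904.5/640 = 21.7 km.

21.7 km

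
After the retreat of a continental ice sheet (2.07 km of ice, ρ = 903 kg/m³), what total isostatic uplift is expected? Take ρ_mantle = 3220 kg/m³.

0.581 km

Removing the load lets mantle flow back in; uplift u satisfies ρ_ice t = ρ_m u.
u = t ρ_ice/ρ_m = 2.07 km × 903/3220 = 0.581 km.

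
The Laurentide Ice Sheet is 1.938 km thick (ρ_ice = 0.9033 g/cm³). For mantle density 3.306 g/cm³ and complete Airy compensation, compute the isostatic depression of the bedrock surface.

Balancing pressure at the compensation depth: the ice load ρ_ice t is balanced by mantle displaced below, ρ_m s.
s = t ρ_ice / ρ_m = 1.938 km × 0.9033/3.306 = 0.53 km.

0.53 km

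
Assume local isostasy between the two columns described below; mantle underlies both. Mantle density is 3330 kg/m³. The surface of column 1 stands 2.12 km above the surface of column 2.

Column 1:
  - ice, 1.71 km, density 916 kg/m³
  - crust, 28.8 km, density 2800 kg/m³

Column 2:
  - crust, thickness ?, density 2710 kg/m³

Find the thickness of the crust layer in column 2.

Take the compensation level at the base of the deeper column (depth z_c below the surface of column 1) and equate Σ ρ_i t_i down to z_c; mantle fills any gap and the z_c terms cancel.
Column 1: 1.71×916 + 28.8×2800 + (z_c − 30.51)×3330
Column 2: 2.12×0 + x×2710 + (z_c − 2.12 − 0 − x)×3330
The z_c×3330 term appears on both sides and cancels. Collect the known terms of each column as K = Σ(ρt)_known − 3330 × (depth of known layers): K_1 = 82206.36 − 3330×30.51 = −19391.94; K_2 = 0 − 3330×(2.12 + 0) = −7059.6.
Balance: K_1 = K_2 − x×(3330 − 2710), so x = (K_2 − K_1)/(3330 − 2710) = 12332.3/620 = 19.9 km.

19.9 km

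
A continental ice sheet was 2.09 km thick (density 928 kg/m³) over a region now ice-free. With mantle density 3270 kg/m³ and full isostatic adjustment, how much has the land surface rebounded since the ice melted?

0.593 km

Removing the load lets mantle flow back in; uplift u satisfies ρ_ice t = ρ_m u.
u = t ρ_ice/ρ_m = 2.09 km × 928/3270 = 0.593 km.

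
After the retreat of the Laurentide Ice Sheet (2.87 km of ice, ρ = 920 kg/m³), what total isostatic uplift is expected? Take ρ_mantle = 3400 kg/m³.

0.777 km

Removing the load lets mantle flow back in; uplift u satisfies ρ_ice t = ρ_m u.
u = t ρ_ice/ρ_m = 2.87 km × 920/3400 = 0.777 km.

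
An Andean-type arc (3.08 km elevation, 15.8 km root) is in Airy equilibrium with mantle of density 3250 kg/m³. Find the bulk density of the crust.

2720 kg/m³

ρ_c h = (ρ_m − ρ_c) r → ρ_c (h + r) = ρ_m r → ρ_c = ρ_m r / (h + r).
ρ_c = 3250 × 15.8 km / (3.08 km + 15.8 km) = 2720 kg/m³.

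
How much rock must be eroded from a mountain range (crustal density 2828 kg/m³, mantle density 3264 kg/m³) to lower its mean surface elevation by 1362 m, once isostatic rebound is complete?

10200 m

Net drop Δ = e − u = e − e ρ_c/ρ_m = e (ρ_m − ρ_c)/ρ_m.
e = Δ ρ_m/(ρ_m − ρ_c) = 1362 m × 3264/436 = 10200 m.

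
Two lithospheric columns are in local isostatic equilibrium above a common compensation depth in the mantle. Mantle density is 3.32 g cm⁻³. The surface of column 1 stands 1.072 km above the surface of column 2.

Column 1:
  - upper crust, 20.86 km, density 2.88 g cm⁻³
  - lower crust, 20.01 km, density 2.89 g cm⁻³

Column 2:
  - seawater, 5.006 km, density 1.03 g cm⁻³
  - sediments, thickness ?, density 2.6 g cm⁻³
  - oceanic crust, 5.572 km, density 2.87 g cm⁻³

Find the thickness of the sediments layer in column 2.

0.351 km

Take the compensation level at the base of the deeper column (depth z_c below the surface of column 1) and equate Σ ρ_i t_i down to z_c; mantle fills any gap and the z_c terms cancel.
Column 1: 20.86×2.88 + 20.01×2.89 + (z_c − 40.87)×3.32
Column 2: 1.072×0 + 5.006×1.03 + x×2.6 + 5.572×2.87 + (z_c − 1.072 − 10.578 − x)×3.32
The z_c×3.32 term appears on both sides and cancels. Collect the known terms of each column as K = Σ(ρt)_known − 3.32 × (depth of known layers): K_1 = 117.9057 − 3.32×40.87 = −17.7827; K_2 = 21.14782 − 3.32×(1.072 + 10.578) = −17.53018.
Balance: K_1 = K_2 − x×(3.32 − 2.6), so x = (K_2 − K_1)/(3.32 − 2.6) = 0.25252/0.72 = 0.351 km.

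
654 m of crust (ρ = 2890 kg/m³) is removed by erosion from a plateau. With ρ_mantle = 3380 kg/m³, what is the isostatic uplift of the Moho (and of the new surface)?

559 m

Unloading: uplift u = e ρ_c/ρ_m = 654 m × 2890/3380 = 559 m.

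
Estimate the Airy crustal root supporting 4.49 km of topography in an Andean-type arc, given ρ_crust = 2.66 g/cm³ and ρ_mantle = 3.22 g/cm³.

21.3 km

By Archimedes' principle applied to the lithosphere: the weight of the topography is balanced by the buoyancy of the root, ρ_c h = (ρ_m − ρ_c) r.
r = h · ρ_c / (ρ_m − ρ_c) = 4.49 km × 2.66 / (3.22 − 2.66) = 21.3 km.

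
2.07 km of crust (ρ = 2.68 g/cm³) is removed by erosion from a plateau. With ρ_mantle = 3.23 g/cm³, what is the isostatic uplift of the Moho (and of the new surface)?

1.72 km

Unloading: uplift u = e ρ_c/ρ_m = 2.07 km × 2.68/3.23 = 1.72 km.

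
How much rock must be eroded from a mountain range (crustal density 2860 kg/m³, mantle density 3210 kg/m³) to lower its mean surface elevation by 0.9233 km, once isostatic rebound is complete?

8.47 km

Net drop Δ = e − u = e − e ρ_c/ρ_m = e (ρ_m − ρ_c)/ρ_m.
e = Δ ρ_m/(ρ_m − ρ_c) = 0.9233 km × 3210/350 = 8.47 km.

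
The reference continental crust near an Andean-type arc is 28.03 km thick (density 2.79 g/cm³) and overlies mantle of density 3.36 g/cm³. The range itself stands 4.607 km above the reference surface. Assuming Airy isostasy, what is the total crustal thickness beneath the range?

Root depth r = h ρ_c / (ρ_m − ρ_c) = 4.607 km × 2.79 / 0.57 = 22.55 km.
Total thickness = T + h + r = 28.03 km + 4.607 km + 22.55 km = 55.2 km.

55.2 km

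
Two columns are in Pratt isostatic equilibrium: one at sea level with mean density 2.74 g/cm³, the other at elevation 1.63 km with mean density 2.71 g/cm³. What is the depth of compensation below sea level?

ρ_ref D = ρ (D + h) → D (ρ_ref − ρ) = ρ h.
D = ρ h/(ρ_ref − ρ) = 2.71 × 1.63 km/(2.74 − 2.71) = 147 km.

147 km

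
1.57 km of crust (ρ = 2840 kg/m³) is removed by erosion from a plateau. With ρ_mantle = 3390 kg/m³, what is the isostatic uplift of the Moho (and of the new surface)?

1.32 km

Unloading: uplift u = e ρ_c/ρ_m = 1.57 km × 2840/3390 = 1.32 km.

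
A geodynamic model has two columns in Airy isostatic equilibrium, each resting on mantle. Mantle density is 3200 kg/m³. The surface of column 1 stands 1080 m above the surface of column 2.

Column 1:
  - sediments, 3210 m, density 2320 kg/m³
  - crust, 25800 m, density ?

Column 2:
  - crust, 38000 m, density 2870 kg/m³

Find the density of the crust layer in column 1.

Take the compensation level at the base of the deeper column (depth z_c below the surface of column 1) and equate Σ ρ_i t_i down to z_c; mantle fills any gap and the z_c terms cancel.
Column 1: 3210×2320 + 25800×ρ + (z_c − 29010)×3200
Column 2: 1080×0 + 38000×2870 + (z_c − 1080 − 38000)×3200
The z_c×3200 term appears on both sides and cancels. Collect the known terms of each column as K = Σ(ρt)_known − 3200 × (depth of known layers): K_1 = 7447200 − 3200×29010 = −85384800; K_2 = 109060000 − 3200×(1080 + 38000) = −15996000.
Balance: K_1 + 25800×ρ = K_2, so ρ = (K_2 − K_1)/25800 = 69388800/25800 = 2690 kg/m³.

2690 kg/m³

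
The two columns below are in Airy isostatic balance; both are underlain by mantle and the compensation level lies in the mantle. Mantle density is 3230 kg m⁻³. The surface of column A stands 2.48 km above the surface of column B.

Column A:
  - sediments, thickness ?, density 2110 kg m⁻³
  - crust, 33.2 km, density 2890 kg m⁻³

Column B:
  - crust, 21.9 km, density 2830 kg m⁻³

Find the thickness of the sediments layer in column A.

Take the compensation level at the base of the deeper column (depth z_c below the surface of column A) and equate Σ ρ_i t_i down to z_c; mantle fills any gap and the z_c terms cancel.
Column A: x×2110 + 33.2×2890 + (z_c − 33.2 − x)×3230
Column B: 2.48×0 + 21.9×2830 + (z_c − 2.48 − 21.9)×3230
The z_c×3230 term appears on both sides and cancels. Collect the known terms of each column as K = Σ(ρt)_known − 3230 × (depth of known layers): K_A = 95948 − 3230×33.2 = −11288; K_B = 61977 − 3230×(2.48 + 21.9) = −16770.4.
Balance: K_A − x×(3230 − 2110) = K_B, so x = (K_A − K_B)/(3230 − 2110) = 5482.4/1120 = 4.89 km.

4.89 km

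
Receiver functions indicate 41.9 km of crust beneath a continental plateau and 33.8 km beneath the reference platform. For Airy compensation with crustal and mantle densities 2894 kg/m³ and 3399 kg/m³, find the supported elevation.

1.2 km

Excess crust Δ = 41.9 km − 33.8 km = 8.1 km, split between elevation h and root r with h + r = Δ.
Airy balance ρ_c h = (ρ_m − ρ_c) r gives r = h ρ_c/(ρ_m − ρ_c), so h (1 + ρ_c/(ρ_m − ρ_c)) = Δ, i.e. h = Δ (ρ_m − ρ_c)/ρ_m.
h = 8.1 km × 505/3399 = 1.2 km.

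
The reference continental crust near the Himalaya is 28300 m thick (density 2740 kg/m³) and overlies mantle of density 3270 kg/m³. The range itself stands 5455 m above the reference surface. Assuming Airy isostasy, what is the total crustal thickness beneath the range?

Root depth r = h ρ_c / (ρ_m − ρ_c) = 5455 m × 2740 / 530 = 28200 m.
Total thickness = T + h + r = 28300 m + 5455 m + 28200 m = 62000 m.

62000 m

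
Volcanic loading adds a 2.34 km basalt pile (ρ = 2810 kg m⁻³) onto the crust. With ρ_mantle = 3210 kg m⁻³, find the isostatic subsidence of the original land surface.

2.05 km

Subaerial loading: s = t ρ_load / ρ_m.
s = 2.34 km × 2810/3210 = 2.05 km.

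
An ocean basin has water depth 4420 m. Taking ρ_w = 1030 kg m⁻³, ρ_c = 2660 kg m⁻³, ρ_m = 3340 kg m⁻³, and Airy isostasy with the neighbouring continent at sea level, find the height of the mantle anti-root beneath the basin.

10600 m

Isostatic balance requires: replacing crust with seawater at the top is compensated by replacing crust with mantle at the base: d (ρ_c − ρ_w) = a (ρ_m − ρ_c).
a = d (ρ_c − ρ_w)/(ρ_m − ρ_c) = 4420 m × 1630/680 = 10600 m.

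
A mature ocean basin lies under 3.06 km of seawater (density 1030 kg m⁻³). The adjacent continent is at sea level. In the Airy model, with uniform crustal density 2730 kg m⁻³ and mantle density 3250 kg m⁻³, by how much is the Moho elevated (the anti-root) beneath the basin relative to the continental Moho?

Isostatic balance requires: replacing crust with seawater at the top is compensated by replacing crust with mantle at the base: d (ρ_c − ρ_w) = a (ρ_m − ρ_c).
a = d (ρ_c − ρ_w)/(ρ_m − ρ_c) = 3.06 km × 1700/520 = 10 km.

10 km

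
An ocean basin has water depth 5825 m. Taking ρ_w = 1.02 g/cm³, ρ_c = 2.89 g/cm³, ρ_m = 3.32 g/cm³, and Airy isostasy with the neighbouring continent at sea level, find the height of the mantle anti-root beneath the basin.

25300 m

Balancing pressure at the compensation depth: replacing crust with seawater at the top is compensated by replacing crust with mantle at the base: d (ρ_c − ρ_w) = a (ρ_m − ρ_c).
a = d (ρ_c − ρ_w)/(ρ_m − ρ_c) = 5825 m × 1.87/0.43 = 25300 m.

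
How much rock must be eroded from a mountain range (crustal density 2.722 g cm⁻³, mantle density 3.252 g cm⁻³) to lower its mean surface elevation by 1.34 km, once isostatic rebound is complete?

Net drop Δ = e − u = e − e ρ_c/ρ_m = e (ρ_m − ρ_c)/ρ_m.
e = Δ ρ_m/(ρ_m − ρ_c) = 1.34 km × 3.252/0.53 = 8.22 km.

8.22 km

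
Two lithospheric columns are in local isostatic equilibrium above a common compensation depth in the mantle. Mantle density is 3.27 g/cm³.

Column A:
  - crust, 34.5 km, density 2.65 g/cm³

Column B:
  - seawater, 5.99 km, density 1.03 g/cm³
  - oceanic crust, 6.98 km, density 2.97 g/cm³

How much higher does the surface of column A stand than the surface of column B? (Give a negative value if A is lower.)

1.8 km

For any compensation level in the mantle, the mantle terms cancel and isostasy reduces to e = (Σt_A − Σt_B) − (Σ(ρt)_A − Σ(ρt)_B) / ρ_m.
Σt_A = 34.5 km; Σt_B = 12.97 km; Σ(ρt)_A = 91.425; Σ(ρt)_B = 26.9003 (in km·g/cm³).
e = (34.5 − 12.97) − (91.425 − 26.9003) / 3.27 = 1.8 km.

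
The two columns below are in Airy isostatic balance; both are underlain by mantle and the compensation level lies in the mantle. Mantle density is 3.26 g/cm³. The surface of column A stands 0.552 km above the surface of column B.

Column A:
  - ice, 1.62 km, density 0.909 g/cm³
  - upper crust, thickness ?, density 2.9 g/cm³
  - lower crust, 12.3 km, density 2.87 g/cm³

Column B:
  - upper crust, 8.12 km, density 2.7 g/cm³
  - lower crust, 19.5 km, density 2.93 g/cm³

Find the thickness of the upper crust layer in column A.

Take the compensation level at the base of the deeper column (depth z_c below the surface of column A) and equate Σ ρ_i t_i down to z_c; mantle fills any gap and the z_c terms cancel.
Column A: 1.62×0.909 + x×2.9 + 12.3×2.87 + (z_c − 13.92 − x)×3.26
Column B: 0.552×0 + 8.12×2.7 + 19.5×2.93 + (z_c − 0.552 − 27.62)×3.26
The z_c×3.26 term appears on both sides and cancels. Collect the known terms of each column as K = Σ(ρt)_known − 3.26 × (depth of known layers): K_A = 36.77358 − 3.26×13.92 = −8.60562; K_B = 79.059 − 3.26×(0.552 + 27.62) = −12.78172.
Balance: K_A − x×(3.26 − 2.9) = K_B, so x = (K_A − K_B)/(3.26 − 2.9) = 4.1761/0.36 = 11.6 km.

11.6 km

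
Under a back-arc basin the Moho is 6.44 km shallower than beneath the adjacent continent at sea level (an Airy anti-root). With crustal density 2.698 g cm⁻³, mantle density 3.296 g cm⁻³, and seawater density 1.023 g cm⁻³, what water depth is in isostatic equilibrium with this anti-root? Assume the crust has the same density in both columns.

2.3 km

Replacing a thickness d of crust by seawater at the top must be balanced by replacing crust with mantle at the base: d (ρ_c − ρ_w) = a (ρ_m − ρ_c).
d = a (ρ_m − ρ_c)/(ρ_c − ρ_w) = 6.44 km × 0.598/1.675 = 2.3 km.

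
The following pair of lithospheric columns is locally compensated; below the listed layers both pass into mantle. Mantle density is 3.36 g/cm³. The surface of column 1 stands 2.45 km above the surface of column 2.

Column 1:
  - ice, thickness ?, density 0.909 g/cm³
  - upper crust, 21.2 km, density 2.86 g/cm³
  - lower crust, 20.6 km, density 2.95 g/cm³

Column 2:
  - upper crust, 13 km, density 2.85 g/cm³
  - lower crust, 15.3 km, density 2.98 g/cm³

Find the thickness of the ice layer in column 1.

Take the compensation level at the base of the deeper column (depth z_c below the surface of column 1) and equate Σ ρ_i t_i down to z_c; mantle fills any gap and the z_c terms cancel.
Column 1: x×0.909 + 21.2×2.86 + 20.6×2.95 + (z_c − 41.8 − x)×3.36
Column 2: 2.45×0 + 13×2.85 + 15.3×2.98 + (z_c − 2.45 − 28.3)×3.36
The z_c×3.36 term appears on both sides and cancels. Collect the known terms of each column as K = Σ(ρt)_known − 3.36 × (depth of known layers): K_1 = 121.402 − 3.36×41.8 = −19.046; K_2 = 82.644 − 3.36×(2.45 + 28.3) = −20.676.
Balance: K_1 − x×(3.36 − 0.909) = K_2, so x = (K_1 − K_2)/(3.36 − 0.909) = 1.63/2.451 = 0.665 km.

0.665 km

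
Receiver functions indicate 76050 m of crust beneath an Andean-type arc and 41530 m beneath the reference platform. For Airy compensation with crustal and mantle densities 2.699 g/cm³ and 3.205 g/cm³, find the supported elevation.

Excess crust Δ = 76050 m − 41530 m = 34520 m, split between elevation h and root r with h + r = Δ.
Airy balance ρ_c h = (ρ_m − ρ_c) r gives r = h ρ_c/(ρ_m − ρ_c), so h (1 + ρ_c/(ρ_m − ρ_c)) = Δ, i.e. h = Δ (ρ_m − ρ_c)/ρ_m.
h = 34520 m × 0.506/3.205 = 5450 m.

5450 m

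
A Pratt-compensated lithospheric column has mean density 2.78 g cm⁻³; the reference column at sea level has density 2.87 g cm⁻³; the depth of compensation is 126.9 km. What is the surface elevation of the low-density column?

ρ_ref D = ρ (D + h) → h = D (ρ_ref − ρ)/ρ.
h = 126.9 km × (2.87 − 2.78)/2.78 = 4.11 km.

4.11 km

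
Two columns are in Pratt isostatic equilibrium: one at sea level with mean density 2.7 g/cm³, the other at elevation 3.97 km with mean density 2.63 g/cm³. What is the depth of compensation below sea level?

ρ_ref D = ρ (D + h) → D (ρ_ref − ρ) = ρ h.
D = ρ h/(ρ_ref − ρ) = 2.63 × 3.97 km/(2.7 − 2.63) = 149 km.

149 km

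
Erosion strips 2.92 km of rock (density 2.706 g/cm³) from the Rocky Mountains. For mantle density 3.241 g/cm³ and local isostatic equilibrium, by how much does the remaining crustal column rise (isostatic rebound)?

2.44 km

Unloading: uplift u = e ρ_c/ρ_m = 2.92 km × 2.706/3.241 = 2.44 km.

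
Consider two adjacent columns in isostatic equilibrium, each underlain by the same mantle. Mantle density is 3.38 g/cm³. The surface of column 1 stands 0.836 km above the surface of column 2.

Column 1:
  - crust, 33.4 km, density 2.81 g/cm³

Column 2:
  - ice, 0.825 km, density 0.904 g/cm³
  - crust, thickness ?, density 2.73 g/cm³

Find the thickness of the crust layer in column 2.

21.8 km

Take the compensation level at the base of the deeper column (depth z_c below the surface of column 1) and equate Σ ρ_i t_i down to z_c; mantle fills any gap and the z_c terms cancel.
Column 1: 33.4×2.81 + (z_c − 33.4)×3.38
Column 2: 0.836×0 + 0.825×0.904 + x×2.73 + (z_c − 0.836 − 0.825 − x)×3.38
The z_c×3.38 term appears on both sides and cancels. Collect the known terms of each column as K = Σ(ρt)_known − 3.38 × (depth of known layers): K_1 = 93.854 − 3.38×33.4 = −19.038; K_2 = 0.7458 − 3.38×(0.836 + 0.825) = −4.86838.
Balance: K_1 = K_2 − x×(3.38 − 2.73), so x = (K_2 − K_1)/(3.38 − 2.73) = 14.1696/0.65 = 21.8 km.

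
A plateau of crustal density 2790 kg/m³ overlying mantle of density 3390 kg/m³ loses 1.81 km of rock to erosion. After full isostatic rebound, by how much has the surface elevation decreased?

Rebound u = e ρ_c/ρ_m = 1.81 km × 2790/3390 = 1.49 km.
Net surface drop = e − u = 1.81 km − 1.49 km = e (ρ_m − ρ_c)/ρ_m = 0.32 km.

0.32 km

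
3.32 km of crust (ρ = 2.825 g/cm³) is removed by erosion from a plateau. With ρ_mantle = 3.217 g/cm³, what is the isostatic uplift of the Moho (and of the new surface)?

2.92 km

Unloading: uplift u = e ρ_c/ρ_m = 3.32 km × 2.825/3.217 = 2.92 km.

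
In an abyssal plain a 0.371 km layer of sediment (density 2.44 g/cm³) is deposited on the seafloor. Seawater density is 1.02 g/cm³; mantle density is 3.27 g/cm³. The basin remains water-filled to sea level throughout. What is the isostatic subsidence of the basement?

0.234 km

Submarine loading: the sediment displaces seawater, and the subsidence is in turn flooded, so s (ρ_m − ρ_w) = t (ρ_sed − ρ_w).
s = 0.371 km × (2.44 − 1.02) / (3.27 − 1.02) = 0.234 km.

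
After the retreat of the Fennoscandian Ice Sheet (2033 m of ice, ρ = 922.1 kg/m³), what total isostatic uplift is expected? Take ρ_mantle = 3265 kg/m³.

574 m

Removing the load lets mantle flow back in; uplift u satisfies ρ_ice t = ρ_m u.
u = t ρ_ice/ρ_m = 2033 m × 922.1/3265 = 574 m.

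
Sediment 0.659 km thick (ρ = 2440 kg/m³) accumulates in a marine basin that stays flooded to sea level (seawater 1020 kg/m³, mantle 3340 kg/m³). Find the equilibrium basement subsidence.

0.403 km

Submarine loading: the sediment displaces seawater, and the subsidence is in turn flooded, so s (ρ_m − ρ_w) = t (ρ_sed − ρ_w).
s = 0.659 km × (2440 − 1020) / (3340 − 1020) = 0.403 km.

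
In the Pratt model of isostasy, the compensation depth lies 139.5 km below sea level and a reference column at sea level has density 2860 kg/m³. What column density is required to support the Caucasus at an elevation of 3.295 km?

2790 kg/m³

Pratt balance: ρ_ref D = ρ (D + h).
ρ = ρ_ref D/(D + h) = 2860 × 139.5 km/(139.5 km + 3.295 km) = 2790 kg/m³.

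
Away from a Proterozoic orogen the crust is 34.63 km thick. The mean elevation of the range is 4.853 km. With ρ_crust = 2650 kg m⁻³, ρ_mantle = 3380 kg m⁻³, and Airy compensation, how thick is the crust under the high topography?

Root depth r = h ρ_c / (ρ_m − ρ_c) = 4.853 km × 2650 / 730 = 17.62 km.
Total thickness = T + h + r = 34.63 km + 4.853 km + 17.62 km = 57.1 km.

57.1 km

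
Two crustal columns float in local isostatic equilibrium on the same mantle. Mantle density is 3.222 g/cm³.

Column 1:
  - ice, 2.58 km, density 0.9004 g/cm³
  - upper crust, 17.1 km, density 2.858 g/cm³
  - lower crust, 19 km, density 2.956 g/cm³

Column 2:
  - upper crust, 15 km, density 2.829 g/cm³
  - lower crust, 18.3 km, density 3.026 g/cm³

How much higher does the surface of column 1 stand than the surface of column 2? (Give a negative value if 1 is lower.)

2.42 km

For any compensation level in the mantle, the mantle terms cancel and isostasy reduces to e = (Σt_1 − Σt_2) − (Σ(ρt)_1 − Σ(ρt)_2) / ρ_m.
Σt_1 = 38.68 km; Σt_2 = 33.3 km; Σ(ρt)_1 = 107.358832; Σ(ρt)_2 = 97.8108 (in km·g/cm³).
e = (38.68 − 33.3) − (107.358832 − 97.8108) / 3.222 = 2.42 km.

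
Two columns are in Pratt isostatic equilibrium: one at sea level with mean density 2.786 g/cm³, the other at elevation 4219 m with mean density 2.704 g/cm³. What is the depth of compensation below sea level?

139000 m

ρ_ref D = ρ (D + h) → D (ρ_ref − ρ) = ρ h.
D = ρ h/(ρ_ref − ρ) = 2.704 × 4219 m/(2.786 − 2.704) = 139000 m.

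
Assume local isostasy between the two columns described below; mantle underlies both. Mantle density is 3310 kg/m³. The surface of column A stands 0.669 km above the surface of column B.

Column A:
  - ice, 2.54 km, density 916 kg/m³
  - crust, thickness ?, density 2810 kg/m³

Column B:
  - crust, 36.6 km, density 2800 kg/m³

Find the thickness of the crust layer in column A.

29.6 km

Take the compensation level at the base of the deeper column (depth z_c below the surface of column A) and equate Σ ρ_i t_i down to z_c; mantle fills any gap and the z_c terms cancel.
Column A: 2.54×916 + x×2810 + (z_c − 2.54 − x)×3310
Column B: 0.669×0 + 36.6×2800 + (z_c − 0.669 − 36.6)×3310
The z_c×3310 term appears on both sides and cancels. Collect the known terms of each column as K = Σ(ρt)_known − 3310 × (depth of known layers): K_A = 2326.64 − 3310×2.54 = −6080.76; K_B = 102480 − 3310×(0.669 + 36.6) = −20880.39.
Balance: K_A − x×(3310 − 2810) = K_B, so x = (K_A − K_B)/(3310 − 2810) = 14799.6/500 = 29.6 km.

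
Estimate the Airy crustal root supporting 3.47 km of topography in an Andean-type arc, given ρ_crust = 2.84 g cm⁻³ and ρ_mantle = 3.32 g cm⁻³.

In Airy isostatic equilibrium: the weight of the topography is balanced by the buoyancy of the root, ρ_c h = (ρ_m − ρ_c) r.
r = h · ρ_c / (ρ_m − ρ_c) = 3.47 km × 2.84 / (3.32 − 2.84) = 20.5 km.

20.5 km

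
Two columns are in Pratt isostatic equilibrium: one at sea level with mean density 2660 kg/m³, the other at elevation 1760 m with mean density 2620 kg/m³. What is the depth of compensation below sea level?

ρ_ref D = ρ (D + h) → D (ρ_ref − ρ) = ρ h.
D = ρ h/(ρ_ref − ρ) = 2620 × 1760 m/(2660 − 2620) = 115000 m.

115000 m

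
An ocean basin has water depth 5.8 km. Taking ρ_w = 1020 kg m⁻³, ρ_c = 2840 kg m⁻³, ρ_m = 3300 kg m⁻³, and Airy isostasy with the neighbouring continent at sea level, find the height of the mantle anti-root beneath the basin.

22.9 km

By Archimedes' principle applied to the lithosphere: replacing crust with seawater at the top is compensated by replacing crust with mantle at the base: d (ρ_c − ρ_w) = a (ρ_m − ρ_c).
a = d (ρ_c − ρ_w)/(ρ_m − ρ_c) = 5.8 km × 1820/460 = 22.9 km.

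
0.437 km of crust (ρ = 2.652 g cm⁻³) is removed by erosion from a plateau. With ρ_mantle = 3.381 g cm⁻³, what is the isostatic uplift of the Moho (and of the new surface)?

Unloading: uplift u = e ρ_c/ρ_m = 0.437 km × 2.652/3.381 = 0.343 km.

0.343 km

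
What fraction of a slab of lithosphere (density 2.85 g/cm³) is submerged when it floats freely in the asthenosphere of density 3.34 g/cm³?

Submerged fraction = ρ_obj/ρ_fluid = 2.85/3.34 = 0.853.

0.853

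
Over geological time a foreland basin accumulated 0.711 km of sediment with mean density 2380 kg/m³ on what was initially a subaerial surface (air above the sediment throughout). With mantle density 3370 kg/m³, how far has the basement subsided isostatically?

Subaerial load: s = t ρ_sed / ρ_m = 0.711 km × 2380/3370 = 0.502 km.

0.502 km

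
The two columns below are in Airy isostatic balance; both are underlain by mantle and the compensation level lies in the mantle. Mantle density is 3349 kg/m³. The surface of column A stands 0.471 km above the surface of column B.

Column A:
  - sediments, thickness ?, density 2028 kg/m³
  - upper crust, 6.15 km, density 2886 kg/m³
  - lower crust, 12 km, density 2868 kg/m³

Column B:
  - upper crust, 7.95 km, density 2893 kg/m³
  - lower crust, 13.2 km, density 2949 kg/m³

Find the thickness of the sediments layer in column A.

Take the compensation level at the base of the deeper column (depth z_c below the surface of column A) and equate Σ ρ_i t_i down to z_c; mantle fills any gap and the z_c terms cancel.
Column A: x×2028 + 6.15×2886 + 12×2868 + (z_c − 18.15 − x)×3349
Column B: 0.471×0 + 7.95×2893 + 13.2×2949 + (z_c − 0.471 − 21.15)×3349
The z_c×3349 term appears on both sides and cancels. Collect the known terms of each column as K = Σ(ρt)_known − 3349 × (depth of known layers): K_A = 52164.9 − 3349×18.15 = −8619.45; K_B = 61926.15 − 3349×(0.471 + 21.15) = −10482.579.
Balance: K_A − x×(3349 − 2028) = K_B, so x = (K_A − K_B)/(3349 − 2028) = 1863.13/1321 = 1.41 km.

1.41 km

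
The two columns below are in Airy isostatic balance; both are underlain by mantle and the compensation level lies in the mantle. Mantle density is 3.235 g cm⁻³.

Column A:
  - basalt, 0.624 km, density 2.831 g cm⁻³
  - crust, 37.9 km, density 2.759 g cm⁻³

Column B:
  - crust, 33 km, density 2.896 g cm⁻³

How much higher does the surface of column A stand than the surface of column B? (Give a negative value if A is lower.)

2.2 km

For any compensation level in the mantle, the mantle terms cancel and isostasy reduces to e = (Σt_A − Σt_B) − (Σ(ρt)_A − Σ(ρt)_B) / ρ_m.
Σt_A = 38.524 km; Σt_B = 33 km; Σ(ρt)_A = 106.332644; Σ(ρt)_B = 95.568 (in km·g cm⁻³).
e = (38.524 − 33) − (106.332644 − 95.568) / 3.235 = 2.2 km.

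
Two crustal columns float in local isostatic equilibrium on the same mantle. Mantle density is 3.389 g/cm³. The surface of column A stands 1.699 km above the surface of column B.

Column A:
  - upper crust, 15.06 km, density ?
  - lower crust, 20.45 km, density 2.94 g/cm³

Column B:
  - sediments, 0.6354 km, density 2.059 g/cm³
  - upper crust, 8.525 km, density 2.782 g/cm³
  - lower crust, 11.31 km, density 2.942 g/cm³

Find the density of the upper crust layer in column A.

2.88 g/cm³

Take the compensation level at the base of the deeper column (depth z_c below the surface of column A) and equate Σ ρ_i t_i down to z_c; mantle fills any gap and the z_c terms cancel.
Column A: 15.06×ρ + 20.45×2.94 + (z_c − 35.51)×3.389
Column B: 1.699×0 + 0.6354×2.059 + 8.525×2.782 + 11.31×2.942 + (z_c − 1.699 − 20.4704)×3.389
The z_c×3.389 term appears on both sides and cancels. Collect the known terms of each column as K = Σ(ρt)_known − 3.389 × (depth of known layers): K_A = 60.123 − 3.389×35.51 = −60.22039; K_B = 58.2988586 − 3.389×(1.699 + 20.4704) = −16.833238.
Balance: K_A + 15.06×ρ = K_B, so ρ = (K_B − K_A)/15.06 = 43.3872/15.06 = 2.88 g/cm³.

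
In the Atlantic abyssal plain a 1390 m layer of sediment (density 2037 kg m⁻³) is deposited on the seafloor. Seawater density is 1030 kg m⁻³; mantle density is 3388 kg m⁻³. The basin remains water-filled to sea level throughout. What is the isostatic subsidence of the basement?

Submarine loading: the sediment displaces seawater, and the subsidence is in turn flooded, so s (ρ_m − ρ_w) = t (ρ_sed − ρ_w).
s = 1390 m × (2037 − 1030) / (3388 − 1030) = 594 m.

594 m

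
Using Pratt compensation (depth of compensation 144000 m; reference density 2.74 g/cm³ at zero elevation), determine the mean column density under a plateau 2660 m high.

2.69 g/cm³

Pratt balance: ρ_ref D = ρ (D + h).
ρ = ρ_ref D/(D + h) = 2.74 × 144000 m/(144000 m + 2660 m) = 2.69 g/cm³.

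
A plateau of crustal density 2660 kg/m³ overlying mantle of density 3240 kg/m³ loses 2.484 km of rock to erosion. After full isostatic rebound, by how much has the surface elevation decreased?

Rebound u = e ρ_c/ρ_m = 2.484 km × 2660/3240 = 2.039 km.
Net surface drop = e − u = 2.484 km − 2.039 km = e (ρ_m − ρ_c)/ρ_m = 0.445 km.

0.445 km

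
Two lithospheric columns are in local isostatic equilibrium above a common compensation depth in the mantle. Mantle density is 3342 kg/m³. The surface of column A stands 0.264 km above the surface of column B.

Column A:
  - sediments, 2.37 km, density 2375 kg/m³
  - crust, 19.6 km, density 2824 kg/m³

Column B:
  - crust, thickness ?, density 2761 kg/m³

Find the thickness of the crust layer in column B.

Take the compensation level at the base of the deeper column (depth z_c below the surface of column A) and equate Σ ρ_i t_i down to z_c; mantle fills any gap and the z_c terms cancel.
Column A: 2.37×2375 + 19.6×2824 + (z_c − 21.97)×3342
Column B: 0.264×0 + x×2761 + (z_c − 0.264 − 0 − x)×3342
The z_c×3342 term appears on both sides and cancels. Collect the known terms of each column as K = Σ(ρt)_known − 3342 × (depth of known layers): K_A = 60979.15 − 3342×21.97 = −12444.59; K_B = 0 − 3342×(0.264 + 0) = −882.288.
Balance: K_A = K_B − x×(3342 − 2761), so x = (K_B − K_A)/(3342 − 2761) = 11562.3/581 = 19.9 km.

19.9 km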